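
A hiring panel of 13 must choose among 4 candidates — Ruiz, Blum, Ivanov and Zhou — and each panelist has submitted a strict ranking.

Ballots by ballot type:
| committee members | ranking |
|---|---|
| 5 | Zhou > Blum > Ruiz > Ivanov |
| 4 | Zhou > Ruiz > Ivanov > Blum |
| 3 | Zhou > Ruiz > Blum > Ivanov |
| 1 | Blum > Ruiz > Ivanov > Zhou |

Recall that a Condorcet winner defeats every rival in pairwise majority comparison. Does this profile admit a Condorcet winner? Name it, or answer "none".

Check each pair by majority over 13 ballots:
Ruiz vs Blum: Ruiz preferred on 4+3 = 7 ballots; Ruiz wins 7–6.
Ruiz vs Ivanov: 5+4+3+1 = 13 for Ruiz, 0 for Ivanov — Ruiz by 13–0.
Ruiz vs Zhou: Ruiz preferred on 1 ballot; Zhou wins 12–1.
Blum vs Ivanov: Blum preferred on 5+3+1 = 9 ballots; Blum wins 9–4.
Blum vs Zhou: 1 to 12, Zhou.
Ivanov vs Zhou: 1 for Ivanov, 12 for Zhou — Zhou by 12–1.
Zhou beats each of Ruiz, Blum, Ivanov — Zhou is the Condorcet winner.

Zhou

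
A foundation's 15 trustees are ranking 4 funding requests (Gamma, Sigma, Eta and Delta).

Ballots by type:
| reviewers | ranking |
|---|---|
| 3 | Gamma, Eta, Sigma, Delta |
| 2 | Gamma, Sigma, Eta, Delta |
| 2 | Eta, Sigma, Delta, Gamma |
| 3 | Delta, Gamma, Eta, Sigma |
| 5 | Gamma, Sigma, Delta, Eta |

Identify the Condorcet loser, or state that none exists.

none

Head-to-head results (15 reviewers):
Gamma vs Sigma: 13 to 2, Gamma.
Gamma vs Eta: 13 to 2, Gamma.
Gamma vs Delta: Gamma wins 10–5.
Sigma vs Eta: 2+5 = 7 for Sigma, 8 for Eta — Eta by 8–7.
Sigma vs Delta: Sigma preferred on 3+2+2+5 = 12 ballots; Sigma wins 12–3.
Eta vs Delta: Eta is ranked higher on 3+2+2 = 7 ballots, Delta on 8. Delta wins 8–7.
Each project has at least one pairwise win (Gamma beats Sigma; Sigma beats Delta; Eta beats Sigma; Delta beats Eta) — no Condorcet loser.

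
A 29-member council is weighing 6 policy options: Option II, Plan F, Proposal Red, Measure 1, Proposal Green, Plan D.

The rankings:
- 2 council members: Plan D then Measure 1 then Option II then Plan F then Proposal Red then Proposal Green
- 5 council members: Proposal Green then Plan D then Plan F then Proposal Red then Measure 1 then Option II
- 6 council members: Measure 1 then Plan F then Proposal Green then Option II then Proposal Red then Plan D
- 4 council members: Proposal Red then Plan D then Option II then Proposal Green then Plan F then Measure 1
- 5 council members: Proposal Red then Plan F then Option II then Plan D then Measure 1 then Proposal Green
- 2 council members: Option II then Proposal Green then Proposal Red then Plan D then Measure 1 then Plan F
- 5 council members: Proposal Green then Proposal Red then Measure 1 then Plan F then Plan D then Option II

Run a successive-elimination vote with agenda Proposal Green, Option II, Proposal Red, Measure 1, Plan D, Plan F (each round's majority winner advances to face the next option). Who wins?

Proposal Green

Round 1: Proposal Green vs Option II — 16–13, Proposal Green advances.
Round 2: Proposal Green vs Proposal Red — 18–11, Proposal Green advances.
Round 3: Proposal Green vs Measure 1 — 16–13, Proposal Green advances.
Round 4: Proposal Green vs Plan D — 18–11, Proposal Green advances.
Round 5: Proposal Green vs Plan F — 16–13, Proposal Green advances.
The agenda winner is Proposal Green.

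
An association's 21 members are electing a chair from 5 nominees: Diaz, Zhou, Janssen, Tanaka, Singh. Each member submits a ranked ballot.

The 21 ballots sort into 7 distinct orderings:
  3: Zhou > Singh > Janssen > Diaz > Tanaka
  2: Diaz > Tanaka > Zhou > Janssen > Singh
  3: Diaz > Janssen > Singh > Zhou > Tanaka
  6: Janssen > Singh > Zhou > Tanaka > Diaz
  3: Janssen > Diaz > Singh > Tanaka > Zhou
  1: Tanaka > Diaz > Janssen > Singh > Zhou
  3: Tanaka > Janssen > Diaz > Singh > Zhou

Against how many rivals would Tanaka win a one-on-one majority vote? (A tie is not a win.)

Tanaka against each rival (21 voters):
Tanaka vs Diaz: Diaz wins 11–10.
Tanaka vs Zhou: Zhou, 12–9.
Tanaka–Janssen: Janssen 15–6.
Tanaka vs Singh: Singh, 15–6.
Tanaka beats no one; loses to Diaz, Zhou, Janssen, Singh — 0 pairwise wins.

0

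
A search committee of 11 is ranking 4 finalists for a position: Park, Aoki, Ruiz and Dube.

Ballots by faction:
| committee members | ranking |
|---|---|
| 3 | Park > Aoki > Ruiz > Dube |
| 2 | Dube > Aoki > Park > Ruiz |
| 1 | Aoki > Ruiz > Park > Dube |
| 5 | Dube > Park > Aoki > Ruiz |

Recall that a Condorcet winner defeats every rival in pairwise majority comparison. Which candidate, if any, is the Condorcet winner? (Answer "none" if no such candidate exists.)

Dube

Pairwise majorities:
Park vs Aoki: Park, 8–3.
Park vs Ruiz: 10 to 1, Park.
Park vs Dube: Dube, 7–4.
Aoki–Ruiz: Aoki 11–0.
Aoki vs Dube: 3+1 = 4 for Aoki, 7 for Dube — Dube by 7–4.
Ruiz–Dube: Dube 7–4.
Dube beats each of Park, Aoki, Ruiz — Dube is the Condorcet winner.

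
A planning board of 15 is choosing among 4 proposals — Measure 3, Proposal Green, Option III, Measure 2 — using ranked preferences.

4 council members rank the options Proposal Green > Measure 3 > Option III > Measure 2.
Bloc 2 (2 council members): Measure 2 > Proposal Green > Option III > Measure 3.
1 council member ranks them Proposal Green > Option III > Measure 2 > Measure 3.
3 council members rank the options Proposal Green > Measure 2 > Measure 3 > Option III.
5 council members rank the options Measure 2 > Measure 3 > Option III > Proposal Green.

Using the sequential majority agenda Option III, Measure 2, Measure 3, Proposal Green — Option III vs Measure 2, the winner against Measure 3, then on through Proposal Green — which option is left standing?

Round 1: Option III vs Measure 2 — 5–10, Measure 2 advances.
Round 2: Measure 2 vs Measure 3 — 11–4, Measure 2 advances.
Round 3: Measure 2 vs Proposal Green — 7–8, Proposal Green advances.
Proposal Green survives the agenda.

Proposal Green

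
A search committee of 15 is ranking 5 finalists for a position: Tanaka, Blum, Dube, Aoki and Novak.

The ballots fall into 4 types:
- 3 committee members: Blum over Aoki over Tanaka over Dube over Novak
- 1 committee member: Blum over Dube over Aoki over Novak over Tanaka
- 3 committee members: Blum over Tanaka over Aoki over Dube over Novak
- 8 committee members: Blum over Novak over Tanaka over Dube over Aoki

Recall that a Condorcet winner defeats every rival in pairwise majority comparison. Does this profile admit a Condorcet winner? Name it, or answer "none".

Blum

Head-to-head results (15 committee members):
Tanaka vs Blum: 0 to 15, Blum.
Tanaka vs Dube: Tanaka, 14–1.
Tanaka vs Aoki: 3+8 = 11 for Tanaka, 4 for Aoki — Tanaka by 11–4.
Tanaka–Novak: Novak 9–6.
Blum vs Dube: 3+1+3+8 = 15 for Blum, 0 for Dube — Blum by 15–0.
Blum vs Aoki: Blum is ranked higher on 3+1+3+8 = 15 ballots, Aoki on 0. Blum wins 15–0.
Blum vs Novak: 3+1+3+8 = 15 for Blum, 0 for Novak — Blum by 15–0.
Dube vs Aoki: 1+8 = 9 for Dube, 6 for Aoki — Dube by 9–6.
Dube vs Novak: Dube preferred on 3+1+3 = 7 ballots; Novak wins 8–7.
Aoki vs Novak: Aoki preferred on 3+1+3 = 7 ballots; Novak wins 8–7.
Blum beats each of Tanaka, Dube, Aoki, Novak — Blum is the Condorcet winner.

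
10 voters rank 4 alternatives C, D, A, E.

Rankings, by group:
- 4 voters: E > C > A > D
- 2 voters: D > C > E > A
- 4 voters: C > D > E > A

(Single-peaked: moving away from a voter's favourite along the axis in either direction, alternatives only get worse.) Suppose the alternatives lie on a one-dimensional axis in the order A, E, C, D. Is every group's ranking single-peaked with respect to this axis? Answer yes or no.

yes

Axis positions: A=1, E=2, C=3, D=4.
Group 1 (peak E at position 2): ranking walks positions 2-3-1-4, expanding outward from the peak — single-peaked.
Group 2 (peak D at position 4): ranking walks positions 4-3-2-1, expanding outward from the peak — single-peaked.
Group 3 (peak C at position 3): ranking walks positions 3-4-2-1, expanding outward from the peak — single-peaked.
Every ranking is single-peaked on this axis.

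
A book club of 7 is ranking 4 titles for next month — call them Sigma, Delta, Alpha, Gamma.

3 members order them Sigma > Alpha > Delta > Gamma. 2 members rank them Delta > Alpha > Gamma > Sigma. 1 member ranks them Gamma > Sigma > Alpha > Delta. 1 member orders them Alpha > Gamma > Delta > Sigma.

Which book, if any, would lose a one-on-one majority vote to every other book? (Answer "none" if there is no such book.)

none

Pairwise majorities:
Sigma vs Delta: Sigma, 4–3.
Sigma vs Alpha: 4 to 3, Sigma.
Sigma–Gamma: Gamma 4–3.
Delta vs Alpha: Alpha wins 5–2.
Delta vs Gamma: 5 to 2, Delta.
Alpha–Gamma: Alpha 6–1.
No book is winless: Sigma beats Delta; Delta beats Gamma; Alpha beats Delta; Gamma beats Sigma. There is no Condorcet loser.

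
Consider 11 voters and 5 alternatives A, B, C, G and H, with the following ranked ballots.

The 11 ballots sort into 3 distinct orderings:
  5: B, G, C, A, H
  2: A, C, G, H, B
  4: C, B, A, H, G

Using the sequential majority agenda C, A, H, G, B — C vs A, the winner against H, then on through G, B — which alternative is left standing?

Round 1: C vs A — 9–2, C advances.
Round 2: C vs H — 11–0, C advances.
Round 3: C vs G — 6–5, C advances.
Round 4: C vs B — 6–5, C advances.
C survives the agenda.

C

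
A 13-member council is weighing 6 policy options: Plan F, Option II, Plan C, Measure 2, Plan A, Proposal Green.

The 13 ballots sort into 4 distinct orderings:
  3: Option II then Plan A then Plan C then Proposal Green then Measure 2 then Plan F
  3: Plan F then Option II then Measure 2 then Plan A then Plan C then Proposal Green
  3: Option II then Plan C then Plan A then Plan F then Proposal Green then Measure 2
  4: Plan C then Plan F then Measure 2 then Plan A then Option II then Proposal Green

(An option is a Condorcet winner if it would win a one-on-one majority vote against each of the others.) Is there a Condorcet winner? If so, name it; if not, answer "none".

none

Pairwise majorities:
Plan F–Option II: Plan F 7–6.
Plan F vs Plan C: Plan C, 10–3.
Plan F–Measure 2: Plan F 10–3.
Plan F vs Plan A: Plan F, 7–6.
Plan F–Proposal Green: Plan F 10–3.
Option II–Plan C: Option II 9–4.
Option II vs Measure 2: Option II wins 9–4.
Option II vs Plan A: Option II wins 9–4.
Option II vs Proposal Green: Option II, 13–0.
Plan C–Measure 2: Plan C 10–3.
Plan C vs Plan A: Plan C, 7–6.
Plan C vs Proposal Green: Plan C, 13–0.
Measure 2 vs Plan A: Measure 2 wins 7–6.
Measure 2 vs Proposal Green: Measure 2 wins 7–6.
Plan A vs Proposal Green: Plan A wins 13–0.
Every option loses at least once (Plan F loses to Plan C; Option II loses to Plan F; Plan C loses to Option II; Measure 2 loses to Plan F; Plan A loses to Plan F; Proposal Green loses to Plan F). The majority relation contains the cycle Plan F beats Option II beats Plan C beats Plan F, so there is no Condorcet winner.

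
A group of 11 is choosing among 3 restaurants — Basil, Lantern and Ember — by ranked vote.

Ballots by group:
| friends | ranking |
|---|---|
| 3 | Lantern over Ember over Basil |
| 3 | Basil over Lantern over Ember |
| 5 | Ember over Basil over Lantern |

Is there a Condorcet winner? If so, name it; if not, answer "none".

Pairwise majorities:
Basil vs Lantern: Basil is ranked higher on 3+5 = 8 ballots, Lantern on 3. Basil wins 8–3.
Basil vs Ember: 3 to 8, Ember.
Lantern vs Ember: 3+3 = 6 for Lantern, 5 for Ember — Lantern by 6–5.
Each restaurant drops at least one matchup (Basil loses to Ember; Lantern loses to Basil; Ember loses to Lantern); the cycle Basil → Lantern → Ember → Basil rules out a Condorcet winner.

none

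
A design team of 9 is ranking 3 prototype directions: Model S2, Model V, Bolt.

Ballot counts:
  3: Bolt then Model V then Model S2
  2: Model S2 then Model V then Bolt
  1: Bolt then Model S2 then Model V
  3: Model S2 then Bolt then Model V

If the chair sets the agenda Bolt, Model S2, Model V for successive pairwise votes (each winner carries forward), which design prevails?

Round 1: Bolt vs Model S2 — 4–5, Model S2 advances.
Round 2: Model S2 vs Model V — 6–3, Model S2 advances.
Model S2 survives the agenda.

Model S2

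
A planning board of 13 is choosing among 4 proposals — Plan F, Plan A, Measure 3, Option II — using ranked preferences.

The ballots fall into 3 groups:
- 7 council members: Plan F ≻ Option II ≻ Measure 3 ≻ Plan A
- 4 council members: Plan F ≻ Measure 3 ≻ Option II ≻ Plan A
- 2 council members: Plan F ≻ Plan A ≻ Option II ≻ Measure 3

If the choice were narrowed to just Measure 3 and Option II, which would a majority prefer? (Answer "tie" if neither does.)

Option II

Ballots ranking Measure 3 above Option II: 4.
Ballots ranking Option II above Measure 3: 13 − 4 = 9.
Option II wins the head-to-head 9–4.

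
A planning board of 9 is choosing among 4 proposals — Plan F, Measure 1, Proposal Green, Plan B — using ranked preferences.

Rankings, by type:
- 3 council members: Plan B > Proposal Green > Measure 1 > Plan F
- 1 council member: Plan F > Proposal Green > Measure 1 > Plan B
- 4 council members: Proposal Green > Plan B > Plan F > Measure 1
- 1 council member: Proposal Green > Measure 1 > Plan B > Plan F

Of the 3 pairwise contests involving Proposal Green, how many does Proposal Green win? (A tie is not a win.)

3

Proposal Green against each rival (9 council members):
Proposal Green vs Plan F: Proposal Green, 8–1.
Proposal Green vs Measure 1: Proposal Green wins 9–0.
Proposal Green–Plan B: Proposal Green 6–3.
Proposal Green beats Plan F, Measure 1, Plan B — 3 pairwise wins.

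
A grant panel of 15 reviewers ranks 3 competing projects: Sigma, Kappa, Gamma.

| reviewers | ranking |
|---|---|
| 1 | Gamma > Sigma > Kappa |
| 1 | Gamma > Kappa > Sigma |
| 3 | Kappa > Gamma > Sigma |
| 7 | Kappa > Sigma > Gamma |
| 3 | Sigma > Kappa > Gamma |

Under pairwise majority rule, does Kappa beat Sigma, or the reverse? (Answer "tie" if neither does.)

Kappa

Ballots ranking Kappa above Sigma: 1 + 3 + 7 = 11.
Ballots ranking Sigma above Kappa: 15 − 11 = 4.
Kappa wins the head-to-head 11–4.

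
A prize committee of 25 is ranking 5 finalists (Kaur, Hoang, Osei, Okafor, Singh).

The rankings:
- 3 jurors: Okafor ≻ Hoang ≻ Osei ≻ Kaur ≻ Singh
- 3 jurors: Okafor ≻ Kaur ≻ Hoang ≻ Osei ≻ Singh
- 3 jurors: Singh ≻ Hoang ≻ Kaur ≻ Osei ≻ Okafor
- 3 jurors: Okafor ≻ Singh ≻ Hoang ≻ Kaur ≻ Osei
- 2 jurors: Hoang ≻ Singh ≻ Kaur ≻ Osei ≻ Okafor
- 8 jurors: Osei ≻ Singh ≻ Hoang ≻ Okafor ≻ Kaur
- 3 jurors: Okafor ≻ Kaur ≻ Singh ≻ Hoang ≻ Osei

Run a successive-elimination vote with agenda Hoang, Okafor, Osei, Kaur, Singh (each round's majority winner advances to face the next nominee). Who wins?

Singh

Round 1: Hoang vs Okafor — 13–12, Hoang advances.
Round 2: Hoang vs Osei — 17–8, Hoang advances.
Round 3: Hoang vs Kaur — 19–6, Hoang advances.
Round 4: Hoang vs Singh — 8–17, Singh advances.
Singh survives the agenda.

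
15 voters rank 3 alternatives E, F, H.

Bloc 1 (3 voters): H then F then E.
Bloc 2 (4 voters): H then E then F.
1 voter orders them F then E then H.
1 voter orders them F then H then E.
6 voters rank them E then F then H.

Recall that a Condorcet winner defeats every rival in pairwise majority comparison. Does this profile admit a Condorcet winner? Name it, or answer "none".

Check each pair by majority over 15 ballots:
E vs F: E, 10–5.
E–H: H 8–7.
F vs H: F, 8–7.
Each alternative drops at least one matchup (E loses to H; F loses to E; H loses to F); the cycle E > F > H > E rules out a Condorcet winner.

none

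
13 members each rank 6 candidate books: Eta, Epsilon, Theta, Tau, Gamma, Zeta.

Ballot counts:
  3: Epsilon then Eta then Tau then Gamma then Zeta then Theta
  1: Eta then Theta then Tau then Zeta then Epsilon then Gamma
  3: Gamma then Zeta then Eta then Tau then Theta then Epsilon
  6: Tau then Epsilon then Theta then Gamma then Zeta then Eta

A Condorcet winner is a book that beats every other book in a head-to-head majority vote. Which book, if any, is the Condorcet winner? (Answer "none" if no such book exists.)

Check each pair by majority over 13 ballots:
Eta vs Epsilon: Epsilon, 9–4.
Eta vs Theta: 7 to 6, Eta.
Eta vs Tau: Eta is ranked higher on 3+1+3 = 7 ballots, Tau on 6. Eta wins 7–6.
Eta vs Gamma: Gamma, 9–4.
Eta vs Zeta: Zeta wins 9–4.
Epsilon vs Theta: Epsilon, 9–4.
Epsilon vs Tau: Tau wins 10–3.
Epsilon vs Gamma: 10 to 3, Epsilon.
Epsilon vs Zeta: Epsilon, 9–4.
Theta vs Tau: Theta is ranked higher on 1 ballot, Tau on 12. Tau wins 12–1.
Theta–Gamma: Theta 7–6.
Theta vs Zeta: Theta preferred on 1+6 = 7 ballots; Theta wins 7–6.
Tau vs Gamma: Tau, 10–3.
Tau vs Zeta: 3+1+6 = 10 for Tau, 3 for Zeta — Tau by 10–3.
Gamma vs Zeta: Gamma, 12–1.
No book is unbeaten: Eta loses to Epsilon; Epsilon loses to Tau; Theta loses to Eta; Tau loses to Eta; Gamma loses to Epsilon; Zeta loses to Epsilon. In particular Eta → Theta → Gamma → Eta is a majority cycle — no Condorcet winner exists.

none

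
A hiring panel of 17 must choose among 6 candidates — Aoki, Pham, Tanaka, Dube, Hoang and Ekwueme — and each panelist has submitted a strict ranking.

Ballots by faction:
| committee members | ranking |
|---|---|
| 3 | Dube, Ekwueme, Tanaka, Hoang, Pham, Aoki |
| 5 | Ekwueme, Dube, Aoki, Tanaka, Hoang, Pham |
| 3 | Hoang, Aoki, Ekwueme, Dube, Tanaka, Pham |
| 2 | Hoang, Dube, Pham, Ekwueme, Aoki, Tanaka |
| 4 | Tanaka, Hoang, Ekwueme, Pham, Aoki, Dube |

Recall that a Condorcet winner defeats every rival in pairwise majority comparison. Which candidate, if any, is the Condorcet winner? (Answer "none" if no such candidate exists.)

Check each pair by majority over 17 ballots:
Aoki vs Pham: Aoki preferred on 5+3 = 8 ballots; Pham wins 9–8.
Aoki vs Tanaka: 10 to 7, Aoki.
Aoki vs Dube: 3+4 = 7 for Aoki, 10 for Dube — Dube by 10–7.
Aoki vs Hoang: Aoki preferred on 5 ballots; Hoang wins 12–5.
Aoki vs Ekwueme: Aoki preferred on 3 ballots; Ekwueme wins 14–3.
Pham vs Tanaka: Pham preferred on 2 ballots; Tanaka wins 15–2.
Pham vs Dube: Pham preferred on 4 ballots; Dube wins 13–4.
Pham vs Hoang: 0 for Pham, 17 for Hoang — Hoang by 17–0.
Pham vs Ekwueme: Pham preferred on 2 ballots; Ekwueme wins 15–2.
Tanaka vs Dube: 4 to 13, Dube.
Tanaka vs Hoang: Tanaka preferred on 3+5+4 = 12 ballots; Tanaka wins 12–5.
Tanaka vs Ekwueme: 4 for Tanaka, 13 for Ekwueme — Ekwueme by 13–4.
Dube vs Hoang: Dube preferred on 3+5 = 8 ballots; Hoang wins 9–8.
Dube vs Ekwueme: 3+2 = 5 for Dube, 12 for Ekwueme — Ekwueme by 12–5.
Hoang vs Ekwueme: 3+2+4 = 9 for Hoang, 8 for Ekwueme — Hoang by 9–8.
Each candidate drops at least one matchup (Aoki loses to Pham; Pham loses to Tanaka; Tanaka loses to Aoki; Dube loses to Hoang; Hoang loses to Tanaka; Ekwueme loses to Hoang); the cycle Aoki beats Tanaka beats Pham beats Aoki rules out a Condorcet winner.

none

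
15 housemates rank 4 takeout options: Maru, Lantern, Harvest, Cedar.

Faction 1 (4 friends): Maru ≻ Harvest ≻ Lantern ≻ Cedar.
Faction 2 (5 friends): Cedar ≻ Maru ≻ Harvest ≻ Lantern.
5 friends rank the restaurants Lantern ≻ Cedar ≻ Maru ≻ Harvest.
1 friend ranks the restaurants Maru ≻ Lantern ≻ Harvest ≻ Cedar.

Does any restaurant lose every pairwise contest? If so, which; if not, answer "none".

none

Head-to-head results (15 friends):
Maru vs Lantern: Maru preferred on 4+5+1 = 10 ballots; Maru wins 10–5.
Maru–Harvest: Maru 15–0.
Maru vs Cedar: Cedar, 10–5.
Lantern vs Harvest: Lantern preferred on 5+1 = 6 ballots; Harvest wins 9–6.
Lantern vs Cedar: Lantern, 10–5.
Harvest–Cedar: Cedar 10–5.
No restaurant is winless: Maru beats Lantern; Lantern beats Cedar; Harvest beats Lantern; Cedar beats Maru. There is no Condorcet loser.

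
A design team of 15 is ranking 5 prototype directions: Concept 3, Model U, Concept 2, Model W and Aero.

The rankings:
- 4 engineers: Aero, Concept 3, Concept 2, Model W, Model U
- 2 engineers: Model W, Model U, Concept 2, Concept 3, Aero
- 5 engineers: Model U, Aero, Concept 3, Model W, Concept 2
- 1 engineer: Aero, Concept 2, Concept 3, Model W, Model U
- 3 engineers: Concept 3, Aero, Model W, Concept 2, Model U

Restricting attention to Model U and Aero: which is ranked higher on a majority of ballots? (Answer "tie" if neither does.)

Ballots ranking Model U above Aero: 2 + 5 = 7.
Ballots ranking Aero above Model U: 15 − 7 = 8.
Aero wins the head-to-head 8–7.

Aero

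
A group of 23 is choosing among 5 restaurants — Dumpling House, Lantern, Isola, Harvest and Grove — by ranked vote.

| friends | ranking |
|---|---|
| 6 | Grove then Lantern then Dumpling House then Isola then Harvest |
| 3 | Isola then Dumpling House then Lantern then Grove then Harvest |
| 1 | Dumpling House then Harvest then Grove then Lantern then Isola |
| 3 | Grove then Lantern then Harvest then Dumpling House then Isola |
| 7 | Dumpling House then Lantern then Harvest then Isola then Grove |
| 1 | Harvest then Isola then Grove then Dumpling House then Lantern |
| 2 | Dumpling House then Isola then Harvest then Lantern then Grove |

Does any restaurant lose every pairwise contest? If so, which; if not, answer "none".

Pairwise majorities:
Dumpling House–Lantern: Dumpling House 14–9.
Dumpling House vs Isola: 19 to 4, Dumpling House.
Dumpling House vs Harvest: 6+3+1+7+2 = 19 for Dumpling House, 4 for Harvest — Dumpling House by 19–4.
Dumpling House vs Grove: 3+1+7+2 = 13 for Dumpling House, 10 for Grove — Dumpling House by 13–10.
Lantern vs Isola: Lantern preferred on 6+1+3+7 = 17 ballots; Lantern wins 17–6.
Lantern–Harvest: Lantern 19–4.
Lantern vs Grove: 12 to 11, Lantern.
Isola vs Harvest: Harvest wins 12–11.
Isola vs Grove: Isola is ranked higher on 3+7+1+2 = 13 ballots, Grove on 10. Isola wins 13–10.
Harvest vs Grove: Harvest is ranked higher on 1+7+1+2 = 11 ballots, Grove on 12. Grove wins 12–11.
Every restaurant wins at least one matchup (Dumpling House beats Lantern; Lantern beats Isola; Isola beats Grove; Harvest beats Isola; Grove beats Harvest), so there is no Condorcet loser.

none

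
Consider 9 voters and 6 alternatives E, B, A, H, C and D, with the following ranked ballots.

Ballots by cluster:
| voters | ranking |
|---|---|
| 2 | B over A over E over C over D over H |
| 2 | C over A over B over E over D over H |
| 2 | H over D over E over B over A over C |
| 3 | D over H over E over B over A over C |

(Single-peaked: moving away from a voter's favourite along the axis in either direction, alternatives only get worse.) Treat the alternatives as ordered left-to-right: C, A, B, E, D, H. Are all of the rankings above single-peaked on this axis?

Axis positions: C=1, A=2, B=3, E=4, D=5, H=6.
Cluster 1 (peak B at position 3): ranking walks positions 3-2-4-1-5-6, expanding outward from the peak — single-peaked.
Cluster 2 (peak C at position 1): ranking walks positions 1-2-3-4-5-6, expanding outward from the peak — single-peaked.
Cluster 3 (peak H at position 6): ranking walks positions 6-5-4-3-2-1, expanding outward from the peak — single-peaked.
Cluster 4 (peak D at position 5): ranking walks positions 5-6-4-3-2-1, expanding outward from the peak — single-peaked.
Every ranking is single-peaked on this axis.

yes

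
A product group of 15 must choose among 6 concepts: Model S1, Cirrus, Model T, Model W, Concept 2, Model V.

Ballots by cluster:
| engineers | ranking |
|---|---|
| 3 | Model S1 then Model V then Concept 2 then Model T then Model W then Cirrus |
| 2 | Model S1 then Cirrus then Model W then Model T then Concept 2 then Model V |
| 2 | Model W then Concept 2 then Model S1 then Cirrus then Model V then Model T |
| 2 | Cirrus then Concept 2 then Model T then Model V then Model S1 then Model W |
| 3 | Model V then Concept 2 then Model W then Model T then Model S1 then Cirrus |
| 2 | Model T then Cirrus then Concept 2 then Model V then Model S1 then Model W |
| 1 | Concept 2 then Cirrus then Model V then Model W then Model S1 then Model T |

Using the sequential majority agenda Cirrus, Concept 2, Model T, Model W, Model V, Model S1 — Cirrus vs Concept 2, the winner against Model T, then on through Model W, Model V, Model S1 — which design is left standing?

Round 1: Cirrus vs Concept 2 — 6–9, Concept 2 advances.
Round 2: Concept 2 vs Model T — 11–4, Concept 2 advances.
Round 3: Concept 2 vs Model W — 11–4, Concept 2 advances.
Round 4: Concept 2 vs Model V — 9–6, Concept 2 advances.
Round 5: Concept 2 vs Model S1 — 10–5, Concept 2 advances.
The agenda winner is Concept 2.

Concept 2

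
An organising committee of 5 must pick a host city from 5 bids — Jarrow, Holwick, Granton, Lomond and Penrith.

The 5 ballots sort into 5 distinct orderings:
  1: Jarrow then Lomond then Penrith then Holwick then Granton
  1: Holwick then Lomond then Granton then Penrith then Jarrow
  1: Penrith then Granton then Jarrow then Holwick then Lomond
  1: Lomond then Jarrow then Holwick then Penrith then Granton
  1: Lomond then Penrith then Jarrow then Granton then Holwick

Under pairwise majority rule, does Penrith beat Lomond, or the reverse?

Lomond

Ballots ranking Penrith above Lomond: 1.
Ballots ranking Lomond above Penrith: 5 − 1 = 4.
Lomond wins the head-to-head 4–1.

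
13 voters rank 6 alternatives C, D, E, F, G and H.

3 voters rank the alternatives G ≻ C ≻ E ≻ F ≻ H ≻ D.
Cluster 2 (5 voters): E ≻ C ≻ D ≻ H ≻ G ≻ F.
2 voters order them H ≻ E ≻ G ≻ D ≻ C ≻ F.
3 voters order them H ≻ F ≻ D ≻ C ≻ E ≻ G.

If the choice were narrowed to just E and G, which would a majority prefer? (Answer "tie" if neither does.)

Ballots ranking E above G: 5 + 2 + 3 = 10.
Ballots ranking G above E: 13 − 10 = 3.
E wins the head-to-head 10–3.

E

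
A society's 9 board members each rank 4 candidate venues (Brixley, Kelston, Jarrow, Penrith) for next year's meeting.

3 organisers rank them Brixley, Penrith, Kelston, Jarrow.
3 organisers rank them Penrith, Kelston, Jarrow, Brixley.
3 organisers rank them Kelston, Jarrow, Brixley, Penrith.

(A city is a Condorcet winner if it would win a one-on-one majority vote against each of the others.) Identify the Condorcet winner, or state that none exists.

Check each pair by majority over 9 ballots:
Brixley vs Kelston: Kelston wins 6–3.
Brixley vs Jarrow: Jarrow, 6–3.
Brixley vs Penrith: Brixley wins 6–3.
Kelston vs Jarrow: Kelston wins 9–0.
Kelston vs Penrith: Penrith, 6–3.
Jarrow vs Penrith: Penrith, 6–3.
Every city loses at least once (Brixley loses to Kelston; Kelston loses to Penrith; Jarrow loses to Kelston; Penrith loses to Brixley). The majority relation contains the cycle Brixley > Penrith > Kelston > Brixley, so there is no Condorcet winner.

none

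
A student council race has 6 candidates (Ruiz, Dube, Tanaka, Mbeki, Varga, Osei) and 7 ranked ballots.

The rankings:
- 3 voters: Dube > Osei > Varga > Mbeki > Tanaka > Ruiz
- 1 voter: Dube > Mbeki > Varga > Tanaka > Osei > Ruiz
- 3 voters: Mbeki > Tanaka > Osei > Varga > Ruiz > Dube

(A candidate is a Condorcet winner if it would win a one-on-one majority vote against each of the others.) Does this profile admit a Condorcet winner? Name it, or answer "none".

Dube

Check each pair by majority over 7 ballots:
Ruiz–Dube: Dube 4–3.
Ruiz vs Tanaka: Tanaka wins 7–0.
Ruiz vs Mbeki: Mbeki, 7–0.
Ruiz vs Varga: Varga wins 7–0.
Ruiz vs Osei: Osei wins 7–0.
Dube vs Tanaka: Dube, 4–3.
Dube vs Mbeki: Dube, 4–3.
Dube vs Varga: Dube, 4–3.
Dube vs Osei: Dube wins 4–3.
Tanaka vs Mbeki: Mbeki wins 7–0.
Tanaka vs Varga: Varga, 4–3.
Tanaka vs Osei: Tanaka, 4–3.
Mbeki vs Varga: Mbeki, 4–3.
Mbeki vs Osei: Mbeki, 4–3.
Varga vs Osei: Osei, 6–1.
Dube wins every pairwise contest, so Dube is the Condorcet winner.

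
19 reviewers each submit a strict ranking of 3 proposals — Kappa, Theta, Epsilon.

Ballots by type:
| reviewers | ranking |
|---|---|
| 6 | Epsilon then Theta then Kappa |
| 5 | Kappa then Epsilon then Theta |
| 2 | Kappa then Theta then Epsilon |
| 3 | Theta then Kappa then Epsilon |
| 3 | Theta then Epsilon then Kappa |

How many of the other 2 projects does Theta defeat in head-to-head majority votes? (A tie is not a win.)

Theta against each rival (19 reviewers):
Theta–Kappa: Theta 12–7.
Theta–Epsilon: Epsilon 11–8.
Theta beats Kappa; loses to Epsilon — 1 pairwise win.

1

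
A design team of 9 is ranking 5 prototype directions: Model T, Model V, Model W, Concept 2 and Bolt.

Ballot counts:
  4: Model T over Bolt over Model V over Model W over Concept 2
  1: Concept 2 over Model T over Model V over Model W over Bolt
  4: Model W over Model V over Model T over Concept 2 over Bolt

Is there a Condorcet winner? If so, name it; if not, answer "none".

Model T

Pairwise majorities:
Model T vs Model V: Model T is ranked higher on 4+1 = 5 ballots, Model V on 4. Model T wins 5–4.
Model T vs Model W: Model T preferred on 4+1 = 5 ballots; Model T wins 5–4.
Model T vs Concept 2: Model T is ranked higher on 4+4 = 8 ballots, Concept 2 on 1. Model T wins 8–1.
Model T vs Bolt: Model T is ranked higher on 4+1+4 = 9 ballots, Bolt on 0. Model T wins 9–0.
Model V vs Model W: 5 to 4, Model V.
Model V vs Concept 2: 4+4 = 8 for Model V, 1 for Concept 2 — Model V by 8–1.
Model V vs Bolt: 5 to 4, Model V.
Model W vs Concept 2: Model W preferred on 4+4 = 8 ballots; Model W wins 8–1.
Model W vs Bolt: Model W preferred on 1+4 = 5 ballots; Model W wins 5–4.
Concept 2 vs Bolt: 1+4 = 5 for Concept 2, 4 for Bolt — Concept 2 by 5–4.
Model T defeats every rival head-to-head and is the Condorcet winner.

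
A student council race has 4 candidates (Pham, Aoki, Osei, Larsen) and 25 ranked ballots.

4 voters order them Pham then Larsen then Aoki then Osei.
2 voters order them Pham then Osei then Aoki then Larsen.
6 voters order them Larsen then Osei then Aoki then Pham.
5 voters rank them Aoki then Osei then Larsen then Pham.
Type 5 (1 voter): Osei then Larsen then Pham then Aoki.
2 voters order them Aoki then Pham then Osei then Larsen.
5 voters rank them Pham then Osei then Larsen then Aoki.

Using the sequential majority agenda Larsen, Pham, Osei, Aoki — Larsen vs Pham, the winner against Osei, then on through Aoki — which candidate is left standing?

Round 1: Larsen vs Pham — 12–13, Pham advances.
Round 2: Pham vs Osei — 13–12, Pham advances.
Round 3: Pham vs Aoki — 12–13, Aoki advances.
Aoki survives the agenda.

Aoki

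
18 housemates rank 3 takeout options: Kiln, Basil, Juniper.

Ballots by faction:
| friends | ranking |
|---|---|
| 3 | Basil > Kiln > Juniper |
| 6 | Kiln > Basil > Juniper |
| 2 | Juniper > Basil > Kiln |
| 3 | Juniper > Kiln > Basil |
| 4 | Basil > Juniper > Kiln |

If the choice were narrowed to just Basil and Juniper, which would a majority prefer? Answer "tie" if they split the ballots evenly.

Ballots ranking Basil above Juniper: 3 + 6 + 4 = 13.
Ballots ranking Juniper above Basil: 18 − 13 = 5.
Basil wins the head-to-head 13–5.

Basil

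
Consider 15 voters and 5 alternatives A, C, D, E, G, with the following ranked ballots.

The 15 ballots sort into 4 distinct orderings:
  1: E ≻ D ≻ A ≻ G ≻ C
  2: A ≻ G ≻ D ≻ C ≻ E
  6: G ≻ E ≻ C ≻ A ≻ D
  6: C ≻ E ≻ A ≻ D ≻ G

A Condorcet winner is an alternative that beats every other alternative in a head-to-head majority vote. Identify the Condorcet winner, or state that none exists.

Pairwise majorities:
A vs C: C, 12–3.
A vs D: A wins 14–1.
A vs E: E wins 13–2.
A vs G: A preferred on 1+2+6 = 9 ballots; A wins 9–6.
C vs D: 12 to 3, C.
C–E: C 8–7.
C–G: G 9–6.
D vs E: D is ranked higher on 2 ballots, E on 13. E wins 13–2.
D vs G: G wins 8–7.
E vs G: E preferred on 1+6 = 7 ballots; G wins 8–7.
Every alternative loses at least once (A loses to C; C loses to G; D loses to A; E loses to C; G loses to A). The majority relation contains the cycle A beats G beats C beats A, so there is no Condorcet winner.

none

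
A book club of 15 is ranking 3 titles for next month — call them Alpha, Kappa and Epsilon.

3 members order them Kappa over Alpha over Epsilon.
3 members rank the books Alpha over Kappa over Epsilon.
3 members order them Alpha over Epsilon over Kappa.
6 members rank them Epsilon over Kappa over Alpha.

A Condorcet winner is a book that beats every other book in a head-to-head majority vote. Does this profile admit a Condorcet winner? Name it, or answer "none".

Head-to-head results (15 members):
Alpha vs Kappa: Kappa, 9–6.
Alpha–Epsilon: Alpha 9–6.
Kappa vs Epsilon: 3+3 = 6 for Kappa, 9 for Epsilon — Epsilon by 9–6.
Every book loses at least once (Alpha loses to Kappa; Kappa loses to Epsilon; Epsilon loses to Alpha). The majority relation contains the cycle Alpha → Epsilon → Kappa → Alpha, so there is no Condorcet winner.

none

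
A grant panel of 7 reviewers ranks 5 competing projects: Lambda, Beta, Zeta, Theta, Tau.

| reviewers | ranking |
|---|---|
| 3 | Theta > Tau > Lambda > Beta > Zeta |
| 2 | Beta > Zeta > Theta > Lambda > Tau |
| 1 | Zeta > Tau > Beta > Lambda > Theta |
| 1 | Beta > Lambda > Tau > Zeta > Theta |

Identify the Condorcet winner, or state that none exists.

Check each pair by majority over 7 ballots:
Lambda–Beta: Beta 4–3.
Lambda–Zeta: Lambda 4–3.
Lambda vs Theta: Theta, 5–2.
Lambda vs Tau: Tau, 4–3.
Beta–Zeta: Beta 6–1.
Beta vs Theta: Beta, 4–3.
Beta vs Tau: Tau, 4–3.
Zeta vs Theta: Zeta, 4–3.
Zeta vs Tau: Tau wins 4–3.
Theta–Tau: Theta 5–2.
Every project loses at least once (Lambda loses to Beta; Beta loses to Tau; Zeta loses to Lambda; Theta loses to Beta; Tau loses to Theta). The majority relation contains the cycle Lambda beats Zeta beats Theta beats Lambda, so there is no Condorcet winner.

none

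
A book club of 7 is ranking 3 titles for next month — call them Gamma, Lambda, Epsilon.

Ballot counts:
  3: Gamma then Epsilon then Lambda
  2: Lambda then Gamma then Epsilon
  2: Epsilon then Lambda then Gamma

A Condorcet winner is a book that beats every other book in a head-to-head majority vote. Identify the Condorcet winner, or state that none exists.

none

Head-to-head results (7 members):
Gamma–Lambda: Lambda 4–3.
Gamma vs Epsilon: Gamma is ranked higher on 3+2 = 5 ballots, Epsilon on 2. Gamma wins 5–2.
Lambda vs Epsilon: 2 to 5, Epsilon.
Every book loses at least once (Gamma loses to Lambda; Lambda loses to Epsilon; Epsilon loses to Gamma). The majority relation contains the cycle Gamma → Epsilon → Lambda → Gamma, so there is no Condorcet winner.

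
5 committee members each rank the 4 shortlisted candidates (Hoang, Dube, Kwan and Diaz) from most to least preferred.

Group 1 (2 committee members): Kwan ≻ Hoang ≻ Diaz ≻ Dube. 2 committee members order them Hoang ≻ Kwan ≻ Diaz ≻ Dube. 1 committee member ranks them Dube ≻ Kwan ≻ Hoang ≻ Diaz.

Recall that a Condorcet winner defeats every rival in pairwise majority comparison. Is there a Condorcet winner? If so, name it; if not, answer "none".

Kwan

Check each pair by majority over 5 ballots:
Hoang vs Dube: Hoang is ranked higher on 2+2 = 4 ballots, Dube on 1. Hoang wins 4–1.
Hoang vs Kwan: 2 for Hoang, 3 for Kwan — Kwan by 3–2.
Hoang vs Diaz: 2+2+1 = 5 for Hoang, 0 for Diaz — Hoang by 5–0.
Dube vs Kwan: Dube preferred on 1 ballot; Kwan wins 4–1.
Dube vs Diaz: 1 to 4, Diaz.
Kwan vs Diaz: Kwan preferred on 2+2+1 = 5 ballots; Kwan wins 5–0.
Kwan wins every pairwise contest, so Kwan is the Condorcet winner.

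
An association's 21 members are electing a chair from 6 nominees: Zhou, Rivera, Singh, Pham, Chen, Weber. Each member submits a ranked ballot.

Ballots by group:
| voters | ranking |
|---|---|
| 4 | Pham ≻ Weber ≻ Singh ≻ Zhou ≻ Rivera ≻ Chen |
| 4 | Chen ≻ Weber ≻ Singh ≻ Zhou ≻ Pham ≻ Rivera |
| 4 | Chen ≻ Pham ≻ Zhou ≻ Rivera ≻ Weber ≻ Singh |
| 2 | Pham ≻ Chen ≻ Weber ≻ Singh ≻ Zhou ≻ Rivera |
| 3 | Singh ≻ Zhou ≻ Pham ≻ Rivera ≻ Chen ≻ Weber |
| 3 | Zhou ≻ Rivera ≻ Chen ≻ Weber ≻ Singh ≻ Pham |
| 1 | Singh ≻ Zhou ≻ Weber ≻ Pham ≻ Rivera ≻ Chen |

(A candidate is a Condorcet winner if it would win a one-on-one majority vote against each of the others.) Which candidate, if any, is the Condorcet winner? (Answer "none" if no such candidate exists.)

none

Head-to-head results (21 voters):
Zhou–Rivera: Zhou 21–0.
Zhou vs Singh: Zhou is ranked higher on 4+3 = 7 ballots, Singh on 14. Singh wins 14–7.
Zhou vs Pham: Zhou preferred on 4+3+3+1 = 11 ballots; Zhou wins 11–10.
Zhou–Chen: Zhou 11–10.
Zhou–Weber: Zhou 11–10.
Rivera–Singh: Singh 14–7.
Rivera vs Pham: 3 to 18, Pham.
Rivera vs Chen: Rivera preferred on 4+3+3+1 = 11 ballots; Rivera wins 11–10.
Rivera vs Weber: Rivera preferred on 4+3+3 = 10 ballots; Weber wins 11–10.
Singh vs Pham: Singh preferred on 4+3+3+1 = 11 ballots; Singh wins 11–10.
Singh vs Chen: 4+3+1 = 8 for Singh, 13 for Chen — Chen by 13–8.
Singh vs Weber: 3+1 = 4 for Singh, 17 for Weber — Weber by 17–4.
Pham vs Chen: Chen wins 11–10.
Pham vs Weber: Pham preferred on 4+4+2+3 = 13 ballots; Pham wins 13–8.
Chen vs Weber: 4+4+2+3+3 = 16 for Chen, 5 for Weber — Chen by 16–5.
No candidate is unbeaten: Zhou loses to Singh; Rivera loses to Zhou; Singh loses to Chen; Pham loses to Zhou; Chen loses to Zhou; Weber loses to Zhou. In particular Zhou → Chen → Singh → Zhou is a majority cycle — no Condorcet winner exists.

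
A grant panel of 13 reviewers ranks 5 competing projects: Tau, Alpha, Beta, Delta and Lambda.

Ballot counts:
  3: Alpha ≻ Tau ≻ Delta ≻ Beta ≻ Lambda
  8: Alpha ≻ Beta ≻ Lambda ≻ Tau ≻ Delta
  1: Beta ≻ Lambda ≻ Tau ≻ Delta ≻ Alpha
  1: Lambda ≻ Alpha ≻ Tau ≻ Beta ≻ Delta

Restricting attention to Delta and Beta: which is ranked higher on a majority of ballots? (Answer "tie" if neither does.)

Beta

Ballots ranking Delta above Beta: 3.
Ballots ranking Beta above Delta: 13 − 3 = 10.
Beta wins the head-to-head 10–3.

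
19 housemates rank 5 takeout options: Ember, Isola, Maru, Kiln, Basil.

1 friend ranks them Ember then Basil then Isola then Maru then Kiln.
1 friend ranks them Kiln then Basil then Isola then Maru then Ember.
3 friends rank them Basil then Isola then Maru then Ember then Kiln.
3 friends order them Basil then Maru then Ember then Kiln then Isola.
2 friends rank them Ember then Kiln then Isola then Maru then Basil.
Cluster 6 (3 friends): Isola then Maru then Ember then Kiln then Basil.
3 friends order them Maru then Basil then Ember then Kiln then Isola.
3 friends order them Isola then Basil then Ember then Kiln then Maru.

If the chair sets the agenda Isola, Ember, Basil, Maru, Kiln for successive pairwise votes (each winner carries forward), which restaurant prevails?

Basil

Round 1: Isola vs Ember — 10–9, Isola advances.
Round 2: Isola vs Basil — 8–11, Basil advances.
Round 3: Basil vs Maru — 11–8, Basil advances.
Round 4: Basil vs Kiln — 13–6, Basil advances.
Basil survives the agenda.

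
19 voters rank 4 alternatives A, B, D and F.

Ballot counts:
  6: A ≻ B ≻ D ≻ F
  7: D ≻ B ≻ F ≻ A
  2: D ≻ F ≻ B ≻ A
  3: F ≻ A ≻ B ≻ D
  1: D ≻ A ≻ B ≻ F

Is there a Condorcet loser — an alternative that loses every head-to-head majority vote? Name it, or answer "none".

Pairwise majorities:
A vs B: A is ranked higher on 6+3+1 = 10 ballots, B on 9. A wins 10–9.
A vs D: D, 10–9.
A vs F: 6+1 = 7 for A, 12 for F — F by 12–7.
B vs D: B preferred on 6+3 = 9 ballots; D wins 10–9.
B–F: B 14–5.
D vs F: D preferred on 6+7+2+1 = 16 ballots; D wins 16–3.
Every alternative wins at least one matchup (A beats B; B beats F; D beats A; F beats A), so there is no Condorcet loser.

none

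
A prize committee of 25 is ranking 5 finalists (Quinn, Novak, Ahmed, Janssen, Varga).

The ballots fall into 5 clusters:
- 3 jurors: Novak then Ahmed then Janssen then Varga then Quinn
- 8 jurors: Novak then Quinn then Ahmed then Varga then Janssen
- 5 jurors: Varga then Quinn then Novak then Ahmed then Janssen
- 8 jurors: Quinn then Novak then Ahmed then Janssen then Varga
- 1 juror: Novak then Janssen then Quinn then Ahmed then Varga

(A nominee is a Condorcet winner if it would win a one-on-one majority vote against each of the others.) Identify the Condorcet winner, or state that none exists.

Quinn

Check each pair by majority over 25 ballots:
Quinn vs Novak: 13 to 12, Quinn.
Quinn vs Ahmed: Quinn is ranked higher on 8+5+8+1 = 22 ballots, Ahmed on 3. Quinn wins 22–3.
Quinn vs Janssen: Quinn preferred on 8+5+8 = 21 ballots; Quinn wins 21–4.
Quinn vs Varga: 17 to 8, Quinn.
Novak vs Ahmed: Novak preferred on 3+8+5+8+1 = 25 ballots; Novak wins 25–0.
Novak vs Janssen: Novak preferred on 3+8+5+8+1 = 25 ballots; Novak wins 25–0.
Novak vs Varga: Novak is ranked higher on 3+8+8+1 = 20 ballots, Varga on 5. Novak wins 20–5.
Ahmed vs Janssen: 3+8+5+8 = 24 for Ahmed, 1 for Janssen — Ahmed by 24–1.
Ahmed vs Varga: Ahmed is ranked higher on 3+8+8+1 = 20 ballots, Varga on 5. Ahmed wins 20–5.
Janssen vs Varga: Janssen is ranked higher on 3+8+1 = 12 ballots, Varga on 13. Varga wins 13–12.
Only Quinn has no losses; Quinn is the Condorcet winner.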